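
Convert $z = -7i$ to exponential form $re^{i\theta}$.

r = |z| = sqrt((0)^2 + (-7)^2) = sqrt(0 + 49) = sqrt(49) = 7
a = 0 and b < 0, so z lies on the negative imaginary axis: θ = -90° = -π/2
z = 7e^(-i*π/2)


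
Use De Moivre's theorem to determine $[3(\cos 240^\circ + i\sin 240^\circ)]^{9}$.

By De Moivre: z^n = r^n(cos(nθ) + i sin(nθ))
= 3^9(cos(9*240°) + i sin(9*240°))
= 19683(cos 0° + i sin 0°)
= 19683


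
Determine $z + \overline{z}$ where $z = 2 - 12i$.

z + conjugate(z) = (a + bi) + (a - bi) = 2a
= 2 * 2 = 4


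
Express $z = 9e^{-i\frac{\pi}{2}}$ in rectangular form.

a = r cos θ = 9 * 0 = 0
b = r sin θ = 9 * -1 = -9
z = -9i


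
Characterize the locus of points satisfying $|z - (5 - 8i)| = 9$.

|z - z0| = r describes a circle centered at z0 with radius r
Here z0 = 5 - 8i and r = 9
Locus: Circle centered at (5, -8) with radius 9


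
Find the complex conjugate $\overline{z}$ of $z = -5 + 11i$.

If z = a + bi, then conjugate(z) = a - bi
conjugate(-5 + 11i) = -5 - 11i


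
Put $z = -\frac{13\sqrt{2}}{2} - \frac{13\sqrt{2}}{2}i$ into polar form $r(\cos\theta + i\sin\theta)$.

r = |z| = sqrt(a^2 + b^2) = sqrt((-13*sqrt(2)/2)^2 + (-13*sqrt(2)/2)^2) = sqrt(169/2 + 169/2) = sqrt(169) = 13
θ = arctan(b/a) = arctan(-9.1924/-9.1924) (quadrant-adjusted) = 225°
z = 13(cos 225° + i sin 225°)


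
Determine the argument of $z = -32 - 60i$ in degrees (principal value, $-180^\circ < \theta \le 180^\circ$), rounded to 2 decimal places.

θ = arctan(b/a) = arctan(-60/-32) (quadrant-adjusted) = -118.07°


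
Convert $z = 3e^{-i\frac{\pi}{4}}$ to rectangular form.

a = r cos θ = 3 * sqrt(2)/2 = 3*sqrt(2)/2
b = r sin θ = 3 * -sqrt(2)/2 = -3*sqrt(2)/2
z = 3*sqrt(2)/2 - (3*sqrt(2)/2)i


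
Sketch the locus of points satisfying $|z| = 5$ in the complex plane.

|z| = 5 means sqrt(x^2 + y^2) = 5
This is a circle of radius 5 centered at the origin


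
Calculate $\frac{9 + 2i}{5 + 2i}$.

Multiply numerator and denominator by conjugate (5 - 2i):
= (9 + 2i)(5 - 2i) / (5^2 + 2^2)
= (49 - 8i) / 29
= 49/29 - (8/29)i


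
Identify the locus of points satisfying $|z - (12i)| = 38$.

|z - z0| = r describes a circle centered at z0 with radius r
Here z0 = 12i and r = 38
Locus: Circle centered at (0, 12) with radius 38


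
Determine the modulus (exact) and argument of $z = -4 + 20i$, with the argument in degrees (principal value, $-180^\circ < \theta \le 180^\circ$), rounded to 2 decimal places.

|z| = sqrt((-4)^2 + 20^2) = sqrt(416)
arg(z) = arctan(b/a) = arctan(20/-4) (quadrant-adjusted) = 101.31°


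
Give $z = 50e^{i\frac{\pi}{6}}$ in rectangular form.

a = r cos θ = 50 * sqrt(3)/2 = 25*sqrt(3)
b = r sin θ = 50 * 1/2 = 25
z = 25*sqrt(3) + 25i


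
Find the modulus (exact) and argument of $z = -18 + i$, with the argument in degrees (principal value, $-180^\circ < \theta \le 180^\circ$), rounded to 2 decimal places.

|z| = sqrt((-18)^2 + 1^2) = sqrt(325)
arg(z) = arctan(b/a) = arctan(1/-18) (quadrant-adjusted) = 176.82°


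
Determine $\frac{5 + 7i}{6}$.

Divisor is real, so divide each part by 6:
= 5/6 + (7/6)i


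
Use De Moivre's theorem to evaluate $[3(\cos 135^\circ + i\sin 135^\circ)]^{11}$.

By De Moivre: z^n = r^n(cos(nθ) + i sin(nθ))
= 3^11(cos(11*135°) + i sin(11*135°))
= 177147(cos 45° + i sin 45°)
= 177147*sqrt(2)/2 + (177147*sqrt(2)/2)i


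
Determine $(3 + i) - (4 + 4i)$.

(3 - 4) + (1 - 4)i = -1 - 3i


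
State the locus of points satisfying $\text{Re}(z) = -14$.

Re(z) = x where z = x + yi; the equation x = -14 is satisfied by all points with that x-coordinate
Locus: Vertical line x = -14


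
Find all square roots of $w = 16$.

|w| = 16, arg(w) = 0°
Root modulus = 16^(1/2) = 4
Root arguments: θ_k = (0° + 360°k)/2 for k = 0, 1, ..., 1
Roots: 4, -4


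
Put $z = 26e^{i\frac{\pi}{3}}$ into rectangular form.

a = r cos θ = 26 * 1/2 = 13
b = r sin θ = 26 * sqrt(3)/2 = 13*sqrt(3)
z = 13 + 13*sqrt(3)i


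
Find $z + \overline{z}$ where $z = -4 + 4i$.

z + conjugate(z) = (a + bi) + (a - bi) = 2a
= 2 * (-4) = -8


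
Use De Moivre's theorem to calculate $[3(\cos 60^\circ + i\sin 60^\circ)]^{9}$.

By De Moivre: z^n = r^n(cos(nθ) + i sin(nθ))
= 3^9(cos(9*60°) + i sin(9*60°))
= 19683(cos 180° + i sin 180°)
= -19683


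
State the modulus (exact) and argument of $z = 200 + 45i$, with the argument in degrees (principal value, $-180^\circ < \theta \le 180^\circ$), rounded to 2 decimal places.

|z| = sqrt(200^2 + 45^2) = 205
arg(z) = arctan(b/a) = arctan(45/200) (quadrant-adjusted) = 12.68°


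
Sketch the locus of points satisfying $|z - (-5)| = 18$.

|z - z0| = r describes a circle centered at z0 with radius r
Here z0 = -5 and r = 18
Locus: Circle centered at (-5, 0) with radius 18


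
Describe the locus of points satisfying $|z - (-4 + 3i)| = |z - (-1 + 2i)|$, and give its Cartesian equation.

|z - z1| = |z - z2| means z is equidistant from z1 and z2,
i.e. the perpendicular bisector of the segment from (-4, 3) to (-1, 2) (midpoint (-5/2, 5/2)).
With z = x + yi, square both sides:
(x - (-4))^2 + (y - 3)^2 = (x - (-1))^2 + (y - 2)^2
The x^2 and y^2 terms cancel: 6x + (-2)y = 5 - 25 = -20
Simplify: 3x - y = -10
Locus: Perpendicular bisector of the segment from (-4, 3) to (-1, 2): the line 3x - y = -10


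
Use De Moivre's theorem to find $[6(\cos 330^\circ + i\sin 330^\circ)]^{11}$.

By De Moivre: z^n = r^n(cos(nθ) + i sin(nθ))
= 6^11(cos(11*330°) + i sin(11*330°))
= 362797056(cos 30° + i sin 30°)
= 181398528*sqrt(3) + 181398528i


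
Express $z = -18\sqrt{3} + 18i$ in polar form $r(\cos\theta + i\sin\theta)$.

r = |z| = sqrt(a^2 + b^2) = sqrt((-18*sqrt(3))^2 + (18)^2) = sqrt(972 + 324) = sqrt(1296) = 36
θ = arctan(b/a) = arctan(18/-31.1769) (quadrant-adjusted) = 150°
z = 36(cos 150° + i sin 150°)


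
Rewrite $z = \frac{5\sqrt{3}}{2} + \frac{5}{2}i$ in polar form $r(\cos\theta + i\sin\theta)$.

r = |z| = sqrt(a^2 + b^2) = sqrt((5*sqrt(3)/2)^2 + (5/2)^2) = sqrt(75/4 + 25/4) = sqrt(25) = 5
θ = arctan(b/a) = arctan(2.5/4.3301) (quadrant-adjusted) = 30°
z = 5(cos 30° + i sin 30°)


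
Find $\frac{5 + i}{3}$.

Divisor is real, so divide each part by 3:
= 5/3 + (1/3)i


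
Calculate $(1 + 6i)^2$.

(a + bi)^2 = a^2 - b^2 + 2abi
= 1^2 - 6^2 + 2*1*6i
= -35 + 12i


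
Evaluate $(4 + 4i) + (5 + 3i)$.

(4 + 5) + (4 + 3)i = 9 + 7i


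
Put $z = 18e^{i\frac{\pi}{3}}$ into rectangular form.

a = r cos θ = 18 * 1/2 = 9
b = r sin θ = 18 * sqrt(3)/2 = 9*sqrt(3)
z = 9 + 9*sqrt(3)i


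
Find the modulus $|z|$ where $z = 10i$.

|z| = sqrt(a^2 + b^2) = sqrt(0^2 + 10^2) = sqrt(100) = 10


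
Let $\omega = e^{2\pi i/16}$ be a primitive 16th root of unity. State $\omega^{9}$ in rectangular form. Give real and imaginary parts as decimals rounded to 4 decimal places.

ω^9 = e^(2πi·9/16) = e^(i·9π/8)
= cos(9π/8) + i sin(9π/8)
= -0.9239 - 0.3827i


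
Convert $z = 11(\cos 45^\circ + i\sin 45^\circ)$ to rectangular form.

a = r cos θ = 11 * sqrt(2)/2 = 11*sqrt(2)/2
b = r sin θ = 11 * sqrt(2)/2 = 11*sqrt(2)/2
z = 11*sqrt(2)/2 + (11*sqrt(2)/2)i


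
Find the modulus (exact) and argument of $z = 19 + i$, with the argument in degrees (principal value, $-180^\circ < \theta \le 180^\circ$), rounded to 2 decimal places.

|z| = sqrt(19^2 + 1^2) = sqrt(362)
arg(z) = arctan(b/a) = arctan(1/19) (quadrant-adjusted) = 3.01°


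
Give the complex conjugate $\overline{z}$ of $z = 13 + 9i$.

If z = a + bi, then conjugate(z) = a - bi
conjugate(13 + 9i) = 13 - 9i


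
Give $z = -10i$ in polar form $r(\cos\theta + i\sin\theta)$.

r = |z| = sqrt(a^2 + b^2) = sqrt((0)^2 + (-10)^2) = sqrt(0 + 100) = sqrt(100) = 10
a = 0 and b < 0, so z lies on the negative imaginary axis: θ = 270°
z = 10(cos 270° + i sin 270°)


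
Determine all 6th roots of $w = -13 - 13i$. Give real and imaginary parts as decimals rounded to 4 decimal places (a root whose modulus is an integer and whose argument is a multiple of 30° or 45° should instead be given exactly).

|w| = sqrt(338) ≈ 18.384776, arg(w) = 225°
Root modulus = sqrt(338)^(1/6) ≈ 1.624587
Root arguments: θ_k = (225° + 360°k)/6 for k = 0, 1, ..., 5
Compute each root as (root modulus)(cos θ_k + i sin θ_k) using full-precision intermediates, then round to 4 decimal places.
Roots: 1.2889 + 0.9890i, -0.2121 + 1.6107i, -1.5009 + 0.6217i, -1.2889 - 0.9890i, 0.2121 - 1.6107i, 1.5009 - 0.6217i


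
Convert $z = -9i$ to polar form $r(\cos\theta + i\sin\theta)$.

r = |z| = sqrt(a^2 + b^2) = sqrt((0)^2 + (-9)^2) = sqrt(0 + 81) = sqrt(81) = 9
a = 0 and b < 0, so z lies on the negative imaginary axis: θ = 270°
z = 9(cos 270° + i sin 270°)


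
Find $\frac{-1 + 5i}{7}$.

Divisor is real, so divide each part by 7:
= -1/7 + (5/7)i


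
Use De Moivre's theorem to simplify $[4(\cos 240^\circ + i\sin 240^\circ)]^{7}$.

By De Moivre: z^n = r^n(cos(nθ) + i sin(nθ))
= 4^7(cos(7*240°) + i sin(7*240°))
= 16384(cos 240° + i sin 240°)
= -8192 - 8192*sqrt(3)i


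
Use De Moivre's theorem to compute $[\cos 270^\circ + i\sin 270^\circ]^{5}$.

By De Moivre: z^n = r^n(cos(nθ) + i sin(nθ))
= 1^5(cos(5*270°) + i sin(5*270°))
= 1(cos 270° + i sin 270°)
= -i


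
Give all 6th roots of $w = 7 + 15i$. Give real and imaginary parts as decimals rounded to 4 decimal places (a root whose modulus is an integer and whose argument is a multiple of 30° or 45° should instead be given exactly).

|w| = sqrt(274) ≈ 16.552945, arg(w) ≈ 64.983107°
Root modulus = sqrt(274)^(1/6) ≈ 1.596415
Root arguments: θ_k = (arg(w) + 360°k)/6 for k = 0, 1, ..., 5
Compute each root as (root modulus)(cos θ_k + i sin θ_k) using full-precision intermediates, then round to 4 decimal places.
Roots: 1.5680 + 0.3000i, 0.5242 + 1.5079i, -1.0438 + 1.2079i, -1.5680 - 0.3000i, -0.5242 - 1.5079i, 1.0438 - 1.2079i


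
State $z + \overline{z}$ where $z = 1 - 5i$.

z + conjugate(z) = (a + bi) + (a - bi) = 2a
= 2 * 1 = 2


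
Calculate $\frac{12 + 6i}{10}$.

Divisor is real, so divide each part by 10:
= 6/5 + (3/5)i


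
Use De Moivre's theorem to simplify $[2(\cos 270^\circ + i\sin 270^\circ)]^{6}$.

By De Moivre: z^n = r^n(cos(nθ) + i sin(nθ))
= 2^6(cos(6*270°) + i sin(6*270°))
= 64(cos 180° + i sin 180°)
= -64


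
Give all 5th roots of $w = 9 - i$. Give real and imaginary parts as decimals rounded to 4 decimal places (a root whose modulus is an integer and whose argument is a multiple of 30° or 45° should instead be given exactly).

|w| = sqrt(82) ≈ 9.055385, arg(w) ≈ 353.659808°
Root modulus = sqrt(82)^(1/5) ≈ 1.553751
Root arguments: θ_k = (arg(w) + 360°k)/5 for k = 0, 1, ..., 4
Compute each root as (root modulus)(cos θ_k + i sin θ_k) using full-precision intermediates, then round to 4 decimal places.
Roots: 0.5127 + 1.4667i, -1.2365 + 0.9409i, -1.2769 - 0.8852i, 0.4473 - 1.4880i, 1.5534 - 0.0344i


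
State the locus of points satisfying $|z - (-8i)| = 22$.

|z - z0| = r describes a circle centered at z0 with radius r
Here z0 = -8i and r = 22
Locus: Circle centered at (0, -8) with radius 22


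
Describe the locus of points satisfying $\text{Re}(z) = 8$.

Re(z) = x where z = x + yi; the equation x = 8 is satisfied by all points with that x-coordinate
Locus: Vertical line x = 8


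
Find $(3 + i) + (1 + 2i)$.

(3 + 1) + (1 + 2)i = 4 + 3i


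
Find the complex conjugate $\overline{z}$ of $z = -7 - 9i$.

If z = a + bi, then conjugate(z) = a - bi
conjugate(-7 - 9i) = -7 + 9i


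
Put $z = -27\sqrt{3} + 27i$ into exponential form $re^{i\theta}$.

r = |z| = sqrt((-27*sqrt(3))^2 + (27)^2) = sqrt(2187 + 729) = sqrt(2916) = 54
θ = arctan(b/a) = arctan(27/-46.7654) (quadrant-adjusted) = 150° = 5π/6
z = 54e^(i*5π/6)


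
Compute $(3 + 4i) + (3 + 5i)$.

(3 + 3) + (4 + 5)i = 6 + 9i


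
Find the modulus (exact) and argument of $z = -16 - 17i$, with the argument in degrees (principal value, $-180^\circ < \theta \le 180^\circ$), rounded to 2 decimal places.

|z| = sqrt((-16)^2 + (-17)^2) = sqrt(545)
arg(z) = arctan(b/a) = arctan(-17/-16) (quadrant-adjusted) = -133.26°


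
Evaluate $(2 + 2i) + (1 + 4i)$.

(2 + 1) + (2 + 4)i = 3 + 6i


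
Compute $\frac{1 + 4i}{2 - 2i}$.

Multiply numerator and denominator by conjugate (2 + 2i):
= (1 + 4i)(2 + 2i) / (2^2 + (-2)^2)
= (-6 + 10i) / 8
Divide through by 2: (-3 + 5i) / 4
= -3/4 + (5/4)i


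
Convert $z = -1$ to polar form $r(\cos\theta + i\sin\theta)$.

r = |z| = sqrt(a^2 + b^2) = sqrt((-1)^2 + (0)^2) = sqrt(1 + 0) = sqrt(1) = 1
b = 0 and a < 0, so z lies on the negative real axis: θ = 180°
z = 1(cos 180° + i sin 180°)


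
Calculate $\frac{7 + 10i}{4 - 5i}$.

Multiply numerator and denominator by conjugate (4 + 5i):
= (7 + 10i)(4 + 5i) / (4^2 + (-5)^2)
= (-22 + 75i) / 41
= -22/41 + (75/41)i


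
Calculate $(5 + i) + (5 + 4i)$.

(5 + 5) + (1 + 4)i = 10 + 5i


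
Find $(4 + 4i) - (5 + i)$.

(4 - 5) + (4 - 1)i = -1 + 3i


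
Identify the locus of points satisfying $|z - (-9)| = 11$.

|z - z0| = r describes a circle centered at z0 with radius r
Here z0 = -9 and r = 11
Locus: Circle centered at (-9, 0) with radius 11


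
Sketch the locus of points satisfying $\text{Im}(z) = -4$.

Im(z) = y where z = x + yi; the equation y = -4 is satisfied by all points with that y-coordinate
Locus: Horizontal line y = -4


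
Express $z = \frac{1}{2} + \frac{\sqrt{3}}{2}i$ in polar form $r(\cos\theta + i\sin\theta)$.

r = |z| = sqrt(a^2 + b^2) = sqrt((1/2)^2 + (sqrt(3)/2)^2) = sqrt(1/4 + 3/4) = sqrt(1) = 1
θ = arctan(b/a) = arctan(0.866/0.5) (quadrant-adjusted) = 60°
z = 1(cos 60° + i sin 60°)


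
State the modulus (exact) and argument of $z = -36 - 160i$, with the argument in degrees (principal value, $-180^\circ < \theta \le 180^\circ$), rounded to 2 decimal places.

|z| = sqrt((-36)^2 + (-160)^2) = 164
arg(z) = arctan(b/a) = arctan(-160/-36) (quadrant-adjusted) = -102.68°


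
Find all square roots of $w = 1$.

|w| = 1, arg(w) = 0°
Root modulus = 1^(1/2) = 1
Root arguments: θ_k = (0° + 360°k)/2 for k = 0, 1, ..., 1
Roots: 1, -1


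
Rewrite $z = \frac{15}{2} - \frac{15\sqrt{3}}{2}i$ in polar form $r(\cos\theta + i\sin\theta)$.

r = |z| = sqrt(a^2 + b^2) = sqrt((15/2)^2 + (-15*sqrt(3)/2)^2) = sqrt(225/4 + 675/4) = sqrt(225) = 15
θ = arctan(b/a) = arctan(-12.9904/7.5) (quadrant-adjusted) = 300°
z = 15(cos 300° + i sin 300°)


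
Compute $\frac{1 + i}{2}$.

Divisor is real, so divide each part by 2:
= 1/2 + (1/2)i


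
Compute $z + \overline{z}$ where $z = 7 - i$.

z + conjugate(z) = (a + bi) + (a - bi) = 2a
= 2 * 7 = 14


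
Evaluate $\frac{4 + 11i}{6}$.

Divisor is real, so divide each part by 6:
= 2/3 + (11/6)i


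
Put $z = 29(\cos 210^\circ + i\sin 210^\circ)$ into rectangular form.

a = r cos θ = 29 * -sqrt(3)/2 = -29*sqrt(3)/2
b = r sin θ = 29 * -1/2 = -29/2
z = -29*sqrt(3)/2 - (29/2)i


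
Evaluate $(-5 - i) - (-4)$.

(-5 - (-4)) + (-1 - 0)i = -1 - i


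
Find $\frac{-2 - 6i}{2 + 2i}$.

Multiply numerator and denominator by conjugate (2 - 2i):
= (-2 - 6i)(2 - 2i) / (2^2 + 2^2)
= (-16 - 8i) / 8
= -2 - i


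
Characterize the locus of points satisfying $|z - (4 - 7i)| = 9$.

|z - z0| = r describes a circle centered at z0 with radius r
Here z0 = 4 - 7i and r = 9
Locus: Circle centered at (4, -7) with radius 9


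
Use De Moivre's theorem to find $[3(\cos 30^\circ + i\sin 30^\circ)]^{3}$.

By De Moivre: z^n = r^n(cos(nθ) + i sin(nθ))
= 3^3(cos(3*30°) + i sin(3*30°))
= 27(cos 90° + i sin 90°)
= 27i


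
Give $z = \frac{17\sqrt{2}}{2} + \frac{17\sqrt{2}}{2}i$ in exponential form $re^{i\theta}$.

r = |z| = sqrt((17*sqrt(2)/2)^2 + (17*sqrt(2)/2)^2) = sqrt(289/2 + 289/2) = sqrt(289) = 17
θ = arctan(b/a) = arctan(12.0208/12.0208) (quadrant-adjusted) = 45° = π/4
z = 17e^(i*π/4)


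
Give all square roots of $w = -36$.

|w| = 36, arg(w) = 180°
Root modulus = 36^(1/2) = 6
Root arguments: θ_k = (180° + 360°k)/2 for k = 0, 1, ..., 1
Roots: 6i, -6i


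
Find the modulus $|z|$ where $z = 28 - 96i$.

|z| = sqrt(a^2 + b^2) = sqrt(28^2 + (-96)^2) = sqrt(10000) = 100


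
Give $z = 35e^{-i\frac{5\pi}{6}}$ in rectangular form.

a = r cos θ = 35 * -sqrt(3)/2 = -35*sqrt(3)/2
b = r sin θ = 35 * -1/2 = -35/2
z = -35*sqrt(3)/2 - (35/2)i


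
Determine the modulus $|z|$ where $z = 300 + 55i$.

|z| = sqrt(a^2 + b^2) = sqrt(300^2 + 55^2) = sqrt(93025) = 305


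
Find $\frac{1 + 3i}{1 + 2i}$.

Multiply numerator and denominator by conjugate (1 - 2i):
= (1 + 3i)(1 - 2i) / (1^2 + 2^2)
= (7 + i) / 5
= 7/5 + (1/5)i


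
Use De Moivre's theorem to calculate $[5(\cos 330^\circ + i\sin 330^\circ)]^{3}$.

By De Moivre: z^n = r^n(cos(nθ) + i sin(nθ))
= 5^3(cos(3*330°) + i sin(3*330°))
= 125(cos 270° + i sin 270°)
= -125i


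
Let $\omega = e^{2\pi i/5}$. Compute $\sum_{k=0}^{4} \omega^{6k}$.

Let ζ = ω^6 = e^(2πi·6/5). Since 5 ∤ 6, ζ ≠ 1.
Sum = Σ_{k=0}^{4} ζ^k = (ζ^5 - 1)/(ζ - 1) = (ω^{6·5} - 1)/(ζ - 1) = (1 - 1)/(ζ - 1) = 0


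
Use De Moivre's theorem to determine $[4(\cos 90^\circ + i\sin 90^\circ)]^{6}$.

By De Moivre: z^n = r^n(cos(nθ) + i sin(nθ))
= 4^6(cos(6*90°) + i sin(6*90°))
= 4096(cos 180° + i sin 180°)
= -4096


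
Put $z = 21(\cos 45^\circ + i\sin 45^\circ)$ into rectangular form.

a = r cos θ = 21 * sqrt(2)/2 = 21*sqrt(2)/2
b = r sin θ = 21 * sqrt(2)/2 = 21*sqrt(2)/2
z = 21*sqrt(2)/2 + (21*sqrt(2)/2)i


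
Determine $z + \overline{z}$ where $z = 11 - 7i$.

z + conjugate(z) = (a + bi) + (a - bi) = 2a
= 2 * 11 = 22


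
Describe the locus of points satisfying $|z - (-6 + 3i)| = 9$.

|z - z0| = r describes a circle centered at z0 with radius r
Here z0 = -6 + 3i and r = 9
Locus: Circle centered at (-6, 3) with radius 9


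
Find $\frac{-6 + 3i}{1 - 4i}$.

Multiply numerator and denominator by conjugate (1 + 4i):
= (-6 + 3i)(1 + 4i) / (1^2 + (-4)^2)
= (-18 - 21i) / 17
= -18/17 - (21/17)i


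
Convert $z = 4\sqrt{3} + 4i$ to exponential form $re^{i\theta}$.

r = |z| = sqrt((4*sqrt(3))^2 + (4)^2) = sqrt(48 + 16) = sqrt(64) = 8
θ = arctan(b/a) = arctan(4/6.9282) (quadrant-adjusted) = 30° = π/6
z = 8e^(i*π/6)


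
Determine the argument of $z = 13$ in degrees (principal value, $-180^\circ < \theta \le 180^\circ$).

b = 0 and a > 0, so z lies on the positive real axis: θ = 0°


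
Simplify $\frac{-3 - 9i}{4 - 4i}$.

Multiply numerator and denominator by conjugate (4 + 4i):
= (-3 - 9i)(4 + 4i) / (4^2 + (-4)^2)
= (24 - 48i) / 32
Divide through by 8: (3 - 6i) / 4
= 3/4 - (3/2)i


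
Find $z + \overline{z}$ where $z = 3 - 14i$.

z + conjugate(z) = (a + bi) + (a - bi) = 2a
= 2 * 3 = 6


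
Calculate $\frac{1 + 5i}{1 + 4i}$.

Multiply numerator and denominator by conjugate (1 - 4i):
= (1 + 5i)(1 - 4i) / (1^2 + 4^2)
= (21 + i) / 17
= 21/17 + (1/17)i


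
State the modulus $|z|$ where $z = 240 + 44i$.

|z| = sqrt(a^2 + b^2) = sqrt(240^2 + 44^2) = sqrt(59536) = 244


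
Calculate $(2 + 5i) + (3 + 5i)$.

(2 + 3) + (5 + 5)i = 5 + 10i


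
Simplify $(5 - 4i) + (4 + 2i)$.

(5 + 4) + (-4 + 2)i = 9 - 2i


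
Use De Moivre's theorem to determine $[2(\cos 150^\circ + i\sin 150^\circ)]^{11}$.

By De Moivre: z^n = r^n(cos(nθ) + i sin(nθ))
= 2^11(cos(11*150°) + i sin(11*150°))
= 2048(cos 210° + i sin 210°)
= -1024*sqrt(3) - 1024i


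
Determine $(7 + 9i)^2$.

(a + bi)^2 = a^2 - b^2 + 2abi
= 7^2 - 9^2 + 2*7*9i
= -32 + 126i


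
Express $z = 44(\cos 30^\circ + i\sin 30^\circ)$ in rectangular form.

a = r cos θ = 44 * sqrt(3)/2 = 22*sqrt(3)
b = r sin θ = 44 * 1/2 = 22
z = 22*sqrt(3) + 22i


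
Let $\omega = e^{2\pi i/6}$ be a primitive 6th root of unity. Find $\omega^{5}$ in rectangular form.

ω^5 = e^(2πi·5/6) = e^(i·5π/3)
= cos(5π/3) + i sin(5π/3)
= 1/2 - (sqrt(3)/2)i


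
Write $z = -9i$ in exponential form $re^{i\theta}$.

r = |z| = sqrt((0)^2 + (-9)^2) = sqrt(0 + 81) = sqrt(81) = 9
a = 0 and b < 0, so z lies on the negative imaginary axis: θ = -90° = -π/2
z = 9e^(-i*π/2)


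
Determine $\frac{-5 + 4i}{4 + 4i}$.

Multiply numerator and denominator by conjugate (4 - 4i):
= (-5 + 4i)(4 - 4i) / (4^2 + 4^2)
= (-4 + 36i) / 32
Divide through by 4: (-1 + 9i) / 8
= -1/8 + (9/8)i


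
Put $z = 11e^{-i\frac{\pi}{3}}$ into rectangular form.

a = r cos θ = 11 * 1/2 = 11/2
b = r sin θ = 11 * -sqrt(3)/2 = -11*sqrt(3)/2
z = 11/2 - (11*sqrt(3)/2)i


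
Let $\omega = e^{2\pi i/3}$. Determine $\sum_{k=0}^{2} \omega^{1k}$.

Let ζ = ω^1 = e^(2πi·1/3). Since 3 ∤ 1, ζ ≠ 1.
Sum = Σ_{k=0}^{2} ζ^k = (ζ^3 - 1)/(ζ - 1) = (ω^{1·3} - 1)/(ζ - 1) = (1 - 1)/(ζ - 1) = 0


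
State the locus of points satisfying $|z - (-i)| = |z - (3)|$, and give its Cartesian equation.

|z - z1| = |z - z2| means z is equidistant from z1 and z2,
i.e. the perpendicular bisector of the segment from (0, -1) to (3, 0) (midpoint (3/2, -1/2)).
With z = x + yi, square both sides:
(x - 0)^2 + (y - (-1))^2 = (x - 3)^2 + (y - 0)^2
The x^2 and y^2 terms cancel: 6x + 2y = 9 - 1 = 8
Simplify: 3x + y = 4
Locus: Perpendicular bisector of the segment from (0, -1) to (3, 0): the line 3x + y = 4


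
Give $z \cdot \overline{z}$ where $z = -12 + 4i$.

z * conjugate(z) = |z|^2 = a^2 + b^2
= (-12)^2 + 4^2 = 160


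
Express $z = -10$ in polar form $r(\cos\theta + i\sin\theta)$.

r = |z| = sqrt(a^2 + b^2) = sqrt((-10)^2 + (0)^2) = sqrt(100 + 0) = sqrt(100) = 10
b = 0 and a < 0, so z lies on the negative real axis: θ = 180°
z = 10(cos 180° + i sin 180°)


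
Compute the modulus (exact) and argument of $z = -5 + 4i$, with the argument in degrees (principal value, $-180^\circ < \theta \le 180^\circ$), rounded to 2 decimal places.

|z| = sqrt((-5)^2 + 4^2) = sqrt(41)
arg(z) = arctan(b/a) = arctan(4/-5) (quadrant-adjusted) = 141.34°


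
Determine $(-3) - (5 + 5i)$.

(-3 - 5) + (0 - 5)i = -8 - 5i


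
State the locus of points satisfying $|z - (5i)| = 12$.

|z - z0| = r describes a circle centered at z0 with radius r
Here z0 = 5i and r = 12
Locus: Circle centered at (0, 5) with radius 12


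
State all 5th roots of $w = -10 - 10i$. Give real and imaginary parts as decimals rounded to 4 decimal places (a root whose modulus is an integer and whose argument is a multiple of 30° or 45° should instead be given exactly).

|w| = sqrt(200) ≈ 14.142136, arg(w) = 225°
Root modulus = sqrt(200)^(1/5) ≈ 1.698646
Root arguments: θ_k = (225° + 360°k)/5 for k = 0, 1, ..., 4
Compute each root as (root modulus)(cos θ_k + i sin θ_k) using full-precision intermediates, then round to 4 decimal places.
Roots: 1.2011 + 1.2011i, -0.7712 + 1.5135i, -1.6777 - 0.2657i, -0.2657 - 1.6777i, 1.5135 - 0.7712i


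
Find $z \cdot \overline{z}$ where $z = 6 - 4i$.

z * conjugate(z) = |z|^2 = a^2 + b^2
= 6^2 + (-4)^2 = 52


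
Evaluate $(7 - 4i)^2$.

(a + bi)^2 = a^2 - b^2 + 2abi
= 7^2 - (-4)^2 + 2*7*(-4)i
= 33 - 56i


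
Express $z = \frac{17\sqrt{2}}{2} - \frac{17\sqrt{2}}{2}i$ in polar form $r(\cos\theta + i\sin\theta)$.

r = |z| = sqrt(a^2 + b^2) = sqrt((17*sqrt(2)/2)^2 + (-17*sqrt(2)/2)^2) = sqrt(289/2 + 289/2) = sqrt(289) = 17
θ = arctan(b/a) = arctan(-12.0208/12.0208) (quadrant-adjusted) = 315°
z = 17(cos 315° + i sin 315°)


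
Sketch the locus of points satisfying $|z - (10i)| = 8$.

|z - z0| = r describes a circle centered at z0 with radius r
Here z0 = 10i and r = 8
Locus: Circle centered at (0, 10) with radius 8


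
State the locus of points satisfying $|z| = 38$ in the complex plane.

|z| = 38 means sqrt(x^2 + y^2) = 38
This is a circle of radius 38 centered at the origin


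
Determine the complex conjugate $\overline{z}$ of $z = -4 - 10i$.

If z = a + bi, then conjugate(z) = a - bi
conjugate(-4 - 10i) = -4 + 10i


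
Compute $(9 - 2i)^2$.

(a + bi)^2 = a^2 - b^2 + 2abi
= 9^2 - (-2)^2 + 2*9*(-2)i
= 77 - 36i


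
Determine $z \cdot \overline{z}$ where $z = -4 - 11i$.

z * conjugate(z) = |z|^2 = a^2 + b^2
= (-4)^2 + (-11)^2 = 137


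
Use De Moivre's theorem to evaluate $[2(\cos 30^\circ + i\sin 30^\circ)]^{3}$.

By De Moivre: z^n = r^n(cos(nθ) + i sin(nθ))
= 2^3(cos(3*30°) + i sin(3*30°))
= 8(cos 90° + i sin 90°)
= 8i


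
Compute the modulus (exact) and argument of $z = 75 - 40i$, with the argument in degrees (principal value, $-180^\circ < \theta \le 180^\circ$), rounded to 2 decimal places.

|z| = sqrt(75^2 + (-40)^2) = 85
arg(z) = arctan(b/a) = arctan(-40/75) (quadrant-adjusted) = -28.07°


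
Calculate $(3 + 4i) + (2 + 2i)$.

(3 + 2) + (4 + 2)i = 5 + 6i


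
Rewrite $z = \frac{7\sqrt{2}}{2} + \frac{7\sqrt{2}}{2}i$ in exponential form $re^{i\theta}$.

r = |z| = sqrt((7*sqrt(2)/2)^2 + (7*sqrt(2)/2)^2) = sqrt(49/2 + 49/2) = sqrt(49) = 7
θ = arctan(b/a) = arctan(4.9497/4.9497) (quadrant-adjusted) = 45° = π/4
z = 7e^(i*π/4)


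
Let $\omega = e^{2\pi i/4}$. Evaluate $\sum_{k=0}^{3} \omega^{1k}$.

Let ζ = ω^1 = e^(2πi·1/4). Since 4 ∤ 1, ζ ≠ 1.
Sum = Σ_{k=0}^{3} ζ^k = (ζ^4 - 1)/(ζ - 1) = (ω^{1·4} - 1)/(ζ - 1) = (1 - 1)/(ζ - 1) = 0


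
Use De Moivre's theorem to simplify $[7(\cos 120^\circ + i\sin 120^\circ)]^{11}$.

By De Moivre: z^n = r^n(cos(nθ) + i sin(nθ))
= 7^11(cos(11*120°) + i sin(11*120°))
= 1977326743(cos 240° + i sin 240°)
= -1977326743/2 - (1977326743*sqrt(3)/2)i


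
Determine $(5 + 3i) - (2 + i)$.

(5 - 2) + (3 - 1)i = 3 + 2i


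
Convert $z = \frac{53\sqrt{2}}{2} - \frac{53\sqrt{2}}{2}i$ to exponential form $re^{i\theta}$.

r = |z| = sqrt((53*sqrt(2)/2)^2 + (-53*sqrt(2)/2)^2) = sqrt(2809/2 + 2809/2) = sqrt(2809) = 53
θ = arctan(b/a) = arctan(-37.4767/37.4767) (quadrant-adjusted) = -45° = -π/4
z = 53e^(-i*π/4)


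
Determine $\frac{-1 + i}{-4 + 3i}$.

Multiply numerator and denominator by conjugate (-4 - 3i):
= (-1 + i)(-4 - 3i) / ((-4)^2 + 3^2)
= (7 - i) / 25
= 7/25 - (1/25)i


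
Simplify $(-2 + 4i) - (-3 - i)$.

(-2 - (-3)) + (4 - (-1))i = 1 + 5i


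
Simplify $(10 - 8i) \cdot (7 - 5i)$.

(a1*a2 - b1*b2) + (a1*b2 + b1*a2)i
= (70 - 40) + (-50 + (-56))i
= 30 - 106i


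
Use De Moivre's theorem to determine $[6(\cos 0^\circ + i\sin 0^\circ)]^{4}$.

By De Moivre: z^n = r^n(cos(nθ) + i sin(nθ))
= 6^4(cos(4*0°) + i sin(4*0°))
= 1296(cos 0° + i sin 0°)
= 1296


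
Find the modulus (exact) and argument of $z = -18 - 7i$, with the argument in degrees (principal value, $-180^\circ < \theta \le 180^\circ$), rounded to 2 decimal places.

|z| = sqrt((-18)^2 + (-7)^2) = sqrt(373)
arg(z) = arctan(b/a) = arctan(-7/-18) (quadrant-adjusted) = -158.75°


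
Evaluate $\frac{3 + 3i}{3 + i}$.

Multiply numerator and denominator by conjugate (3 - i):
= (3 + 3i)(3 - i) / (3^2 + 1^2)
= (12 + 6i) / 10
Divide through by 2: (6 + 3i) / 5
= 6/5 + (3/5)i


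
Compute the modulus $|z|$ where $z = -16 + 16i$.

|z| = sqrt(a^2 + b^2) = sqrt((-16)^2 + 16^2) = sqrt(512) = sqrt(512)


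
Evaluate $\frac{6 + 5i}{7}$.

Divisor is real, so divide each part by 7:
= 6/7 + (5/7)i


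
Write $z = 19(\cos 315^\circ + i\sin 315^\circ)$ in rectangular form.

a = r cos θ = 19 * sqrt(2)/2 = 19*sqrt(2)/2
b = r sin θ = 19 * -sqrt(2)/2 = -19*sqrt(2)/2
z = 19*sqrt(2)/2 - (19*sqrt(2)/2)i


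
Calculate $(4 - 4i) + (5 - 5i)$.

(4 + 5) + (-4 + (-5))i = 9 - 9i


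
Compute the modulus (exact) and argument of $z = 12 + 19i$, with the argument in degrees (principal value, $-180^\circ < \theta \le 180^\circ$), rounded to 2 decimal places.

|z| = sqrt(12^2 + 19^2) = sqrt(505)
arg(z) = arctan(b/a) = arctan(19/12) (quadrant-adjusted) = 57.72°


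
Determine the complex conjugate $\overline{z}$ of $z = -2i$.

If z = a + bi, then conjugate(z) = a - bi
conjugate(-2i) = 2i


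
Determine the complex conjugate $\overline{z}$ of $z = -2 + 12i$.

If z = a + bi, then conjugate(z) = a - bi
conjugate(-2 + 12i) = -2 - 12i


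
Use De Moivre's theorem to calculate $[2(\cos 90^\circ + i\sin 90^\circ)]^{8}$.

By De Moivre: z^n = r^n(cos(nθ) + i sin(nθ))
= 2^8(cos(8*90°) + i sin(8*90°))
= 256(cos 0° + i sin 0°)
= 256


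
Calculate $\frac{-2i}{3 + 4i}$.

Multiply numerator and denominator by conjugate (3 - 4i):
= (-2i)(3 - 4i) / (3^2 + 4^2)
= (-8 - 6i) / 25
= -8/25 - (6/25)i


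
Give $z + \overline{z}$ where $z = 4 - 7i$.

z + conjugate(z) = (a + bi) + (a - bi) = 2a
= 2 * 4 = 8


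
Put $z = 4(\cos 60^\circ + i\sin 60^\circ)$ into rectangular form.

a = r cos θ = 4 * 1/2 = 2
b = r sin θ = 4 * sqrt(3)/2 = 2*sqrt(3)
z = 2 + 2*sqrt(3)i


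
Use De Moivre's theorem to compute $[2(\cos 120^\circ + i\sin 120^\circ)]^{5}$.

By De Moivre: z^n = r^n(cos(nθ) + i sin(nθ))
= 2^5(cos(5*120°) + i sin(5*120°))
= 32(cos 240° + i sin 240°)
= -16 - 16*sqrt(3)i


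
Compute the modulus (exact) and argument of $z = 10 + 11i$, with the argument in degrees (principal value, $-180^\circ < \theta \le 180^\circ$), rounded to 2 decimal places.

|z| = sqrt(10^2 + 11^2) = sqrt(221)
arg(z) = arctan(b/a) = arctan(11/10) (quadrant-adjusted) = 47.73°


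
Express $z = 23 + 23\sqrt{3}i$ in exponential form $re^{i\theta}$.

r = |z| = sqrt((23)^2 + (23*sqrt(3))^2) = sqrt(529 + 1587) = sqrt(2116) = 46
θ = arctan(b/a) = arctan(39.8372/23) (quadrant-adjusted) = 60° = π/3
z = 46e^(i*π/3)


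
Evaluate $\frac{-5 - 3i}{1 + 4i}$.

Multiply numerator and denominator by conjugate (1 - 4i):
= (-5 - 3i)(1 - 4i) / (1^2 + 4^2)
= (-17 + 17i) / 17
= -1 + i


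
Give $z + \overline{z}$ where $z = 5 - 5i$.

z + conjugate(z) = (a + bi) + (a - bi) = 2a
= 2 * 5 = 10


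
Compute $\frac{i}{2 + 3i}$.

Multiply numerator and denominator by conjugate (2 - 3i):
= (i)(2 - 3i) / (2^2 + 3^2)
= (3 + 2i) / 13
= 3/13 + (2/13)i


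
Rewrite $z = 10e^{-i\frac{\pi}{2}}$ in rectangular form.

a = r cos θ = 10 * 0 = 0
b = r sin θ = 10 * -1 = -10
z = -10i


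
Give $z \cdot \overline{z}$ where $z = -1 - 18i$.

z * conjugate(z) = |z|^2 = a^2 + b^2
= (-1)^2 + (-18)^2 = 325


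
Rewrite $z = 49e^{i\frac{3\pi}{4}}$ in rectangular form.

a = r cos θ = 49 * -sqrt(2)/2 = -49*sqrt(2)/2
b = r sin θ = 49 * sqrt(2)/2 = 49*sqrt(2)/2
z = -49*sqrt(2)/2 + (49*sqrt(2)/2)i


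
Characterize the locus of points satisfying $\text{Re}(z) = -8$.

Re(z) = x where z = x + yi; the equation x = -8 is satisfied by all points with that x-coordinate
Locus: Vertical line x = -8


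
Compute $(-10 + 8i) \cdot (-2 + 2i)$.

(a1*a2 - b1*b2) + (a1*b2 + b1*a2)i
= (20 - 16) + (-20 + (-16))i
= 4 - 36i


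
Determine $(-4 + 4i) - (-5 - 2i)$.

(-4 - (-5)) + (4 - (-2))i = 1 + 6i


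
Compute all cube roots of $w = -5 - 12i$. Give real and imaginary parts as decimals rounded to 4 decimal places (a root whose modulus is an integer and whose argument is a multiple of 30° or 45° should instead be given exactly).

|w| = 13, arg(w) ≈ 247.380135°
Root modulus = 13^(1/3) ≈ 2.351335
Root arguments: θ_k = (arg(w) + 360°k)/3 for k = 0, 1, ..., 2
Compute each root as (root modulus)(cos θ_k + i sin θ_k) using full-precision intermediates, then round to 4 decimal places.
Roots: 0.3085 + 2.3310i, -2.1730 - 0.8983i, 1.8644 - 1.4327i


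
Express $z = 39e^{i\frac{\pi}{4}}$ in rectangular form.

a = r cos θ = 39 * sqrt(2)/2 = 39*sqrt(2)/2
b = r sin θ = 39 * sqrt(2)/2 = 39*sqrt(2)/2
z = 39*sqrt(2)/2 + (39*sqrt(2)/2)i


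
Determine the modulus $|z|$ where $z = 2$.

|z| = sqrt(a^2 + b^2) = sqrt(2^2 + 0^2) = sqrt(4) = 2


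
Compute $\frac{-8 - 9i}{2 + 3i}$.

Multiply numerator and denominator by conjugate (2 - 3i):
= (-8 - 9i)(2 - 3i) / (2^2 + 3^2)
= (-43 + 6i) / 13
= -43/13 + (6/13)i


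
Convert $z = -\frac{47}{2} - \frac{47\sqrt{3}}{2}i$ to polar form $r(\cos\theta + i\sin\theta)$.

r = |z| = sqrt(a^2 + b^2) = sqrt((-47/2)^2 + (-47*sqrt(3)/2)^2) = sqrt(2209/4 + 6627/4) = sqrt(2209) = 47
θ = arctan(b/a) = arctan(-40.7032/-23.5) (quadrant-adjusted) = 240°
z = 47(cos 240° + i sin 240°)


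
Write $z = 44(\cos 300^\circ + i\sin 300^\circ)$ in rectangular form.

a = r cos θ = 44 * 1/2 = 22
b = r sin θ = 44 * -sqrt(3)/2 = -22*sqrt(3)
z = 22 - 22*sqrt(3)i


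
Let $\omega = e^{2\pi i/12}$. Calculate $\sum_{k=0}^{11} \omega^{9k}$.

Let ζ = ω^9 = e^(2πi·9/12). Since 12 ∤ 9, ζ ≠ 1.
Sum = Σ_{k=0}^{11} ζ^k = (ζ^12 - 1)/(ζ - 1) = (ω^{9·12} - 1)/(ζ - 1) = (1 - 1)/(ζ - 1) = 0


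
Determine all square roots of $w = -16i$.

|w| = 16, arg(w) = 270°
Root modulus = 16^(1/2) = 4
Root arguments: θ_k = (270° + 360°k)/2 for k = 0, 1, ..., 1
Roots: -2*sqrt(2) + 2*sqrt(2)i, 2*sqrt(2) - 2*sqrt(2)i


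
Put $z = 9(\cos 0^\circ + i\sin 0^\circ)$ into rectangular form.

a = r cos θ = 9 * 1 = 9
b = r sin θ = 9 * 0 = 0
z = 9


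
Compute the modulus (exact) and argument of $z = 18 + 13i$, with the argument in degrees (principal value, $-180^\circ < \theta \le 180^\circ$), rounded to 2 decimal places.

|z| = sqrt(18^2 + 13^2) = sqrt(493)
arg(z) = arctan(b/a) = arctan(13/18) (quadrant-adjusted) = 35.84°


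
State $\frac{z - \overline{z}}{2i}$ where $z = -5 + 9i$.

z - conjugate(z) = 2bi
(z - conjugate(z))/(2i) = 2bi/(2i) = b = 9


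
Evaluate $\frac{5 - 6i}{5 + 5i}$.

Multiply numerator and denominator by conjugate (5 - 5i):
= (5 - 6i)(5 - 5i) / (5^2 + 5^2)
= (-5 - 55i) / 50
Divide through by 5: (-1 - 11i) / 10
= -1/10 - (11/10)i


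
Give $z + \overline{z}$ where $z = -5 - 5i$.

z + conjugate(z) = (a + bi) + (a - bi) = 2a
= 2 * (-5) = -10


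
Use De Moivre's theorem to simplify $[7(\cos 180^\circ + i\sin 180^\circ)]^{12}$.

By De Moivre: z^n = r^n(cos(nθ) + i sin(nθ))
= 7^12(cos(12*180°) + i sin(12*180°))
= 13841287201(cos 0° + i sin 0°)
= 13841287201


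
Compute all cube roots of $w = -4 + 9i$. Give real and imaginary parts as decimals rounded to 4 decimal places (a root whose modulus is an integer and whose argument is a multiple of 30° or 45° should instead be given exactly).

|w| = sqrt(97) ≈ 9.848858, arg(w) ≈ 113.962489°
Root modulus = sqrt(97)^(1/3) ≈ 2.143525
Root arguments: θ_k = (arg(w) + 360°k)/3 for k = 0, 1, ..., 2
Compute each root as (root modulus)(cos θ_k + i sin θ_k) using full-precision intermediates, then round to 4 decimal places.
Roots: 1.6894 + 1.3193i, -1.9873 + 0.8034i, 0.2979 - 2.1227i


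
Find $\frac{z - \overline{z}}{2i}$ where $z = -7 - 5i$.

z - conjugate(z) = 2bi
(z - conjugate(z))/(2i) = 2bi/(2i) = b = -5


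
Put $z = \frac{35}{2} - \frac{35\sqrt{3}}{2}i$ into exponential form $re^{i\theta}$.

r = |z| = sqrt((35/2)^2 + (-35*sqrt(3)/2)^2) = sqrt(1225/4 + 3675/4) = sqrt(1225) = 35
θ = arctan(b/a) = arctan(-30.3109/17.5) (quadrant-adjusted) = -60° = -π/3
z = 35e^(-i*π/3)


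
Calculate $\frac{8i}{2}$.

Divisor is real, so divide each part by 2:
= 4i


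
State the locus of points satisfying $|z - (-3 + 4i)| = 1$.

|z - z0| = r describes a circle centered at z0 with radius r
Here z0 = -3 + 4i and r = 1
Locus: Circle centered at (-3, 4) with radius 1


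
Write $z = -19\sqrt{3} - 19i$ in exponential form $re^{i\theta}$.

r = |z| = sqrt((-19*sqrt(3))^2 + (-19)^2) = sqrt(1083 + 361) = sqrt(1444) = 38
θ = arctan(b/a) = arctan(-19/-32.909) (quadrant-adjusted) = 210° = 7π/6
z = 38e^(i*7π/6)


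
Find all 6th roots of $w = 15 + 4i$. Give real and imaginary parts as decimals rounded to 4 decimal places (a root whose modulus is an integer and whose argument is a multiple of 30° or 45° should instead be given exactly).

|w| = sqrt(241) ≈ 15.524175, arg(w) ≈ 14.931417°
Root modulus = sqrt(241)^(1/6) ≈ 1.579434
Root arguments: θ_k = (arg(w) + 360°k)/6 for k = 0, 1, ..., 5
Compute each root as (root modulus)(cos θ_k + i sin θ_k) using full-precision intermediates, then round to 4 decimal places.
Roots: 1.5779 + 0.0686i, 0.7296 + 1.4008i, -0.8484 + 1.3323i, -1.5779 - 0.0686i, -0.7296 - 1.4008i, 0.8484 - 1.3323i


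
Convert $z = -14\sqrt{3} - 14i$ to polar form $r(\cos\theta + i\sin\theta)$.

r = |z| = sqrt(a^2 + b^2) = sqrt((-14*sqrt(3))^2 + (-14)^2) = sqrt(588 + 196) = sqrt(784) = 28
θ = arctan(b/a) = arctan(-14/-24.2487) (quadrant-adjusted) = 210°
z = 28(cos 210° + i sin 210°)


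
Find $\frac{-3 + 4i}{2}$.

Divisor is real, so divide each part by 2:
= -3/2 + 2i


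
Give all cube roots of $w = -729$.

|w| = 729, arg(w) = 180°
Root modulus = 729^(1/3) = 9
Root arguments: θ_k = (180° + 360°k)/3 for k = 0, 1, ..., 2
Roots: 9/2 + (9*sqrt(3)/2)i, -9, 9/2 - (9*sqrt(3)/2)i


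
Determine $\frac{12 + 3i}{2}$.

Divisor is real, so divide each part by 2:
= 6 + (3/2)i


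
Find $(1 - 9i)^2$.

(a + bi)^2 = a^2 - b^2 + 2abi
= 1^2 - (-9)^2 + 2*1*(-9)i
= -80 - 18i


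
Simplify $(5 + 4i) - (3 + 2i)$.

(5 - 3) + (4 - 2)i = 2 + 2i


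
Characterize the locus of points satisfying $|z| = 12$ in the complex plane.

|z| = 12 means sqrt(x^2 + y^2) = 12
This is a circle of radius 12 centered at the origin


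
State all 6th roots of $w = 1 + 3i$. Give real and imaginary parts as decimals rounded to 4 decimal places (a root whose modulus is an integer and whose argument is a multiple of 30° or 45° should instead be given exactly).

|w| = sqrt(10) ≈ 3.162278, arg(w) ≈ 71.565051°
Root modulus = sqrt(10)^(1/6) ≈ 1.211528
Root arguments: θ_k = (arg(w) + 360°k)/6 for k = 0, 1, ..., 5
Compute each root as (root modulus)(cos θ_k + i sin θ_k) using full-precision intermediates, then round to 4 decimal places.
Roots: 1.1854 + 0.2504i, 0.3758 + 1.1518i, -0.8095 + 0.9014i, -1.1854 - 0.2504i, -0.3758 - 1.1518i, 0.8095 - 0.9014i


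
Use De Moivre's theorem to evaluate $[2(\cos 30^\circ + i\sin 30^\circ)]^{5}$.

By De Moivre: z^n = r^n(cos(nθ) + i sin(nθ))
= 2^5(cos(5*30°) + i sin(5*30°))
= 32(cos 150° + i sin 150°)
= -16*sqrt(3) + 16i


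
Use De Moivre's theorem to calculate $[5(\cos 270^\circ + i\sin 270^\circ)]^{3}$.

By De Moivre: z^n = r^n(cos(nθ) + i sin(nθ))
= 5^3(cos(3*270°) + i sin(3*270°))
= 125(cos 90° + i sin 90°)
= 125i


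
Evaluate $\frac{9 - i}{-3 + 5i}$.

Multiply numerator and denominator by conjugate (-3 - 5i):
= (9 - i)(-3 - 5i) / ((-3)^2 + 5^2)
= (-32 - 42i) / 34
Divide through by 2: (-16 - 21i) / 17
= -16/17 - (21/17)i


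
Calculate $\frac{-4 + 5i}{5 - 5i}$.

Multiply numerator and denominator by conjugate (5 + 5i):
= (-4 + 5i)(5 + 5i) / (5^2 + (-5)^2)
= (-45 + 5i) / 50
Divide through by 5: (-9 + i) / 10
= -9/10 + (1/10)i


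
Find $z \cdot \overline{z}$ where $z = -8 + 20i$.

z * conjugate(z) = |z|^2 = a^2 + b^2
= (-8)^2 + 20^2 = 464


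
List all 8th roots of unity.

ω_k = e^(2πik/8) = cos(2πk/8) + i sin(2πk/8) for k = 0, 1, ..., 7
Roots: 1, sqrt(2)/2 + (sqrt(2)/2)i, i, -sqrt(2)/2 + (sqrt(2)/2)i, -1, -sqrt(2)/2 - (sqrt(2)/2)i, -i, sqrt(2)/2 - (sqrt(2)/2)i


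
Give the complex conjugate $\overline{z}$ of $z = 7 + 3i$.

If z = a + bi, then conjugate(z) = a - bi
conjugate(7 + 3i) = 7 - 3i


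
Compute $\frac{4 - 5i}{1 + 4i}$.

Multiply numerator and denominator by conjugate (1 - 4i):
= (4 - 5i)(1 - 4i) / (1^2 + 4^2)
= (-16 - 21i) / 17
= -16/17 - (21/17)i


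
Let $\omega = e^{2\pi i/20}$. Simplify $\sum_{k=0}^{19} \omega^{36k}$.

Let ζ = ω^36 = e^(2πi·36/20). Since 20 ∤ 36, ζ ≠ 1.
Sum = Σ_{k=0}^{19} ζ^k = (ζ^20 - 1)/(ζ - 1) = (ω^{36·20} - 1)/(ζ - 1) = (1 - 1)/(ζ - 1) = 0
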